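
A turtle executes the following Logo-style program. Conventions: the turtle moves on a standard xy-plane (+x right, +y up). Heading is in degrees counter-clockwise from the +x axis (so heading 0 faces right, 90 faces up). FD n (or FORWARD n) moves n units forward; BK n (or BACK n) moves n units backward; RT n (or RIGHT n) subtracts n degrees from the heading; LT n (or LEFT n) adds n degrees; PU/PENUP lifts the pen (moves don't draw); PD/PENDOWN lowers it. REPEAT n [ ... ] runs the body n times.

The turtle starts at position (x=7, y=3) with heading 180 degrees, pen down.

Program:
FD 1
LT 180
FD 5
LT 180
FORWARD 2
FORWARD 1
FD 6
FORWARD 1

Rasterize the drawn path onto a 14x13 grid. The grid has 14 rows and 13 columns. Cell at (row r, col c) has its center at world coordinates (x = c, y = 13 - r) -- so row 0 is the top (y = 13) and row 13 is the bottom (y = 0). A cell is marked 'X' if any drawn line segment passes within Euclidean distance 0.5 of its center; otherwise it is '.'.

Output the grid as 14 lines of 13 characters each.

Answer: .............
.............
.............
.............
.............
.............
.............
.............
.............
.............
.XXXXXXXXXXX.
.............
.............
.............

Derivation:
Segment 0: (7,3) -> (6,3)
Segment 1: (6,3) -> (11,3)
Segment 2: (11,3) -> (9,3)
Segment 3: (9,3) -> (8,3)
Segment 4: (8,3) -> (2,3)
Segment 5: (2,3) -> (1,3)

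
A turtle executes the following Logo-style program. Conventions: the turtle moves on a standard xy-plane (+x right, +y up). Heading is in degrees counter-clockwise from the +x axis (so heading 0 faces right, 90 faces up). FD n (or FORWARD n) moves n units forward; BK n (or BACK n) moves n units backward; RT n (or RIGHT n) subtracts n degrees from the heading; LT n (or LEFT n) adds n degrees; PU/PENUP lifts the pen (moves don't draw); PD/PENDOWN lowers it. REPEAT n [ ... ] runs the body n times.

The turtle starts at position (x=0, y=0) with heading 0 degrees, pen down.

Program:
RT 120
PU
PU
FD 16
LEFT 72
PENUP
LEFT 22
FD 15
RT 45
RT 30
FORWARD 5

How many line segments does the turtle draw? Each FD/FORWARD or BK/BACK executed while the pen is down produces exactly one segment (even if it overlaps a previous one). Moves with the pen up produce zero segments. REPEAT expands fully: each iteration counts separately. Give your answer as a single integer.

Executing turtle program step by step:
Start: pos=(0,0), heading=0, pen down
RT 120: heading 0 -> 240
PU: pen up
PU: pen up
FD 16: (0,0) -> (-8,-13.856) [heading=240, move]
LT 72: heading 240 -> 312
PU: pen up
LT 22: heading 312 -> 334
FD 15: (-8,-13.856) -> (5.482,-20.432) [heading=334, move]
RT 45: heading 334 -> 289
RT 30: heading 289 -> 259
FD 5: (5.482,-20.432) -> (4.528,-25.34) [heading=259, move]
Final: pos=(4.528,-25.34), heading=259, 0 segment(s) drawn
Segments drawn: 0

Answer: 0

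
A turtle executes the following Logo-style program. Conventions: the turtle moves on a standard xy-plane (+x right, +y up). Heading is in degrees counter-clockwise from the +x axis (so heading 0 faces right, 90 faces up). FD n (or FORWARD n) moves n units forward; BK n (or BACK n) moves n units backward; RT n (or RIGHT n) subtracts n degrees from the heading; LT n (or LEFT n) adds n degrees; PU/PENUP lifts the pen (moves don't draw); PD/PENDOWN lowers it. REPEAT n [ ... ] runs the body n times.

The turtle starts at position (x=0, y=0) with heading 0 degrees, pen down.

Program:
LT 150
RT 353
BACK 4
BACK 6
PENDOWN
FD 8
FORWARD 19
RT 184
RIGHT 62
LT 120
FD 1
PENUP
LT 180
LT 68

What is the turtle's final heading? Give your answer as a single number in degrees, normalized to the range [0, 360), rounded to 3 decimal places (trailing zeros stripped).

Executing turtle program step by step:
Start: pos=(0,0), heading=0, pen down
LT 150: heading 0 -> 150
RT 353: heading 150 -> 157
BK 4: (0,0) -> (3.682,-1.563) [heading=157, draw]
BK 6: (3.682,-1.563) -> (9.205,-3.907) [heading=157, draw]
PD: pen down
FD 8: (9.205,-3.907) -> (1.841,-0.781) [heading=157, draw]
FD 19: (1.841,-0.781) -> (-15.649,6.642) [heading=157, draw]
RT 184: heading 157 -> 333
RT 62: heading 333 -> 271
LT 120: heading 271 -> 31
FD 1: (-15.649,6.642) -> (-14.791,7.157) [heading=31, draw]
PU: pen up
LT 180: heading 31 -> 211
LT 68: heading 211 -> 279
Final: pos=(-14.791,7.157), heading=279, 5 segment(s) drawn

Answer: 279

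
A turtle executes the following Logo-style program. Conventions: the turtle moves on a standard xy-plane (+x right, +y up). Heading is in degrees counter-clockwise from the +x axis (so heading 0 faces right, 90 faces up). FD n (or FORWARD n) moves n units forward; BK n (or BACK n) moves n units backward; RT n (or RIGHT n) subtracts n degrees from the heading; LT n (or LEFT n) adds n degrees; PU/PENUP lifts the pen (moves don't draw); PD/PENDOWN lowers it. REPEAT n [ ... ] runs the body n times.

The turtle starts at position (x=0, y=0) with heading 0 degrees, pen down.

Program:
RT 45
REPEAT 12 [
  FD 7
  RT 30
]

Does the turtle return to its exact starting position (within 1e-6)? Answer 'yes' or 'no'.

Executing turtle program step by step:
Start: pos=(0,0), heading=0, pen down
RT 45: heading 0 -> 315
REPEAT 12 [
  -- iteration 1/12 --
  FD 7: (0,0) -> (4.95,-4.95) [heading=315, draw]
  RT 30: heading 315 -> 285
  -- iteration 2/12 --
  FD 7: (4.95,-4.95) -> (6.761,-11.711) [heading=285, draw]
  RT 30: heading 285 -> 255
  -- iteration 3/12 --
  FD 7: (6.761,-11.711) -> (4.95,-18.473) [heading=255, draw]
  RT 30: heading 255 -> 225
  -- iteration 4/12 --
  FD 7: (4.95,-18.473) -> (0,-23.422) [heading=225, draw]
  RT 30: heading 225 -> 195
  -- iteration 5/12 --
  FD 7: (0,-23.422) -> (-6.761,-25.234) [heading=195, draw]
  RT 30: heading 195 -> 165
  -- iteration 6/12 --
  FD 7: (-6.761,-25.234) -> (-13.523,-23.422) [heading=165, draw]
  RT 30: heading 165 -> 135
  -- iteration 7/12 --
  FD 7: (-13.523,-23.422) -> (-18.473,-18.473) [heading=135, draw]
  RT 30: heading 135 -> 105
  -- iteration 8/12 --
  FD 7: (-18.473,-18.473) -> (-20.284,-11.711) [heading=105, draw]
  RT 30: heading 105 -> 75
  -- iteration 9/12 --
  FD 7: (-20.284,-11.711) -> (-18.473,-4.95) [heading=75, draw]
  RT 30: heading 75 -> 45
  -- iteration 10/12 --
  FD 7: (-18.473,-4.95) -> (-13.523,0) [heading=45, draw]
  RT 30: heading 45 -> 15
  -- iteration 11/12 --
  FD 7: (-13.523,0) -> (-6.761,1.812) [heading=15, draw]
  RT 30: heading 15 -> 345
  -- iteration 12/12 --
  FD 7: (-6.761,1.812) -> (0,0) [heading=345, draw]
  RT 30: heading 345 -> 315
]
Final: pos=(0,0), heading=315, 12 segment(s) drawn

Start position: (0, 0)
Final position: (0, 0)
Distance = 0; < 1e-6 -> CLOSED

Answer: yes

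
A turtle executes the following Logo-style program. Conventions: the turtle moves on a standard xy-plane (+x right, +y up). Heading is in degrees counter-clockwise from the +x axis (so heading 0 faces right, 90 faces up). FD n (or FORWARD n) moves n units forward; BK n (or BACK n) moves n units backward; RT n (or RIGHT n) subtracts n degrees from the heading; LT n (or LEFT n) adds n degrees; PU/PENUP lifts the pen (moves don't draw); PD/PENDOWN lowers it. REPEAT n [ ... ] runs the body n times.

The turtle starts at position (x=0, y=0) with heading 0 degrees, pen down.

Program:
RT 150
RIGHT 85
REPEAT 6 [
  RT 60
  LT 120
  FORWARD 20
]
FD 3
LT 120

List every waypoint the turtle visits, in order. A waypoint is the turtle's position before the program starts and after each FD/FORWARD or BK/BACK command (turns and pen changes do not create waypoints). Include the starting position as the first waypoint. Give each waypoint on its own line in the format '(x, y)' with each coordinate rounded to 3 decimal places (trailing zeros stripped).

Answer: (0, 0)
(-19.924, -1.743)
(-28.376, -19.869)
(-16.905, -36.252)
(3.019, -34.509)
(11.472, -16.383)
(0, 0)
(-1.721, 2.457)

Derivation:
Executing turtle program step by step:
Start: pos=(0,0), heading=0, pen down
RT 150: heading 0 -> 210
RT 85: heading 210 -> 125
REPEAT 6 [
  -- iteration 1/6 --
  RT 60: heading 125 -> 65
  LT 120: heading 65 -> 185
  FD 20: (0,0) -> (-19.924,-1.743) [heading=185, draw]
  -- iteration 2/6 --
  RT 60: heading 185 -> 125
  LT 120: heading 125 -> 245
  FD 20: (-19.924,-1.743) -> (-28.376,-19.869) [heading=245, draw]
  -- iteration 3/6 --
  RT 60: heading 245 -> 185
  LT 120: heading 185 -> 305
  FD 20: (-28.376,-19.869) -> (-16.905,-36.252) [heading=305, draw]
  -- iteration 4/6 --
  RT 60: heading 305 -> 245
  LT 120: heading 245 -> 5
  FD 20: (-16.905,-36.252) -> (3.019,-34.509) [heading=5, draw]
  -- iteration 5/6 --
  RT 60: heading 5 -> 305
  LT 120: heading 305 -> 65
  FD 20: (3.019,-34.509) -> (11.472,-16.383) [heading=65, draw]
  -- iteration 6/6 --
  RT 60: heading 65 -> 5
  LT 120: heading 5 -> 125
  FD 20: (11.472,-16.383) -> (0,0) [heading=125, draw]
]
FD 3: (0,0) -> (-1.721,2.457) [heading=125, draw]
LT 120: heading 125 -> 245
Final: pos=(-1.721,2.457), heading=245, 7 segment(s) drawn
Waypoints (8 total):
(0, 0)
(-19.924, -1.743)
(-28.376, -19.869)
(-16.905, -36.252)
(3.019, -34.509)
(11.472, -16.383)
(0, 0)
(-1.721, 2.457)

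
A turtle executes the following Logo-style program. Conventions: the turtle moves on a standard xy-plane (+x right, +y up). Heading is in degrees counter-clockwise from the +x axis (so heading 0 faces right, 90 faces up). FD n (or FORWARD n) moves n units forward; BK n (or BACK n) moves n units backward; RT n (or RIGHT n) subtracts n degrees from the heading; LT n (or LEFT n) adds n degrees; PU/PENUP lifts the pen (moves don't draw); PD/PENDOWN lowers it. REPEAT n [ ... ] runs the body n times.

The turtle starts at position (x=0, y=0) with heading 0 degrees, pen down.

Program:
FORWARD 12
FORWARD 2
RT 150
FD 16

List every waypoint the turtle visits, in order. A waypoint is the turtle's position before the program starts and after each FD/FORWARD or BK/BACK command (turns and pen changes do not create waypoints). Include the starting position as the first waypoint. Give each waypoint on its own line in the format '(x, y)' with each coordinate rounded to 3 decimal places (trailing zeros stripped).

Answer: (0, 0)
(12, 0)
(14, 0)
(0.144, -8)

Derivation:
Executing turtle program step by step:
Start: pos=(0,0), heading=0, pen down
FD 12: (0,0) -> (12,0) [heading=0, draw]
FD 2: (12,0) -> (14,0) [heading=0, draw]
RT 150: heading 0 -> 210
FD 16: (14,0) -> (0.144,-8) [heading=210, draw]
Final: pos=(0.144,-8), heading=210, 3 segment(s) drawn
Waypoints (4 total):
(0, 0)
(12, 0)
(14, 0)
(0.144, -8)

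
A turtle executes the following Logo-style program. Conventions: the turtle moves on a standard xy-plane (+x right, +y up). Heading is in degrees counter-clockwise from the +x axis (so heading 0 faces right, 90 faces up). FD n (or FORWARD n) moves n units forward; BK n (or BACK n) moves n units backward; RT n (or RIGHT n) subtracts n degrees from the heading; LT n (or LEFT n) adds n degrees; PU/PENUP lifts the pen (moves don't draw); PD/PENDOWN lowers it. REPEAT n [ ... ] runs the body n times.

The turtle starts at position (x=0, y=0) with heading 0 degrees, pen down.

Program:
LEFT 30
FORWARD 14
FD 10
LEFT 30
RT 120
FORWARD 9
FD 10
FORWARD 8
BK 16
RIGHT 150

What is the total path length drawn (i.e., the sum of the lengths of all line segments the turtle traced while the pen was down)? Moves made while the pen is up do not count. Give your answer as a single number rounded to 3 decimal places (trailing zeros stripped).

Executing turtle program step by step:
Start: pos=(0,0), heading=0, pen down
LT 30: heading 0 -> 30
FD 14: (0,0) -> (12.124,7) [heading=30, draw]
FD 10: (12.124,7) -> (20.785,12) [heading=30, draw]
LT 30: heading 30 -> 60
RT 120: heading 60 -> 300
FD 9: (20.785,12) -> (25.285,4.206) [heading=300, draw]
FD 10: (25.285,4.206) -> (30.285,-4.454) [heading=300, draw]
FD 8: (30.285,-4.454) -> (34.285,-11.383) [heading=300, draw]
BK 16: (34.285,-11.383) -> (26.285,2.474) [heading=300, draw]
RT 150: heading 300 -> 150
Final: pos=(26.285,2.474), heading=150, 6 segment(s) drawn

Segment lengths:
  seg 1: (0,0) -> (12.124,7), length = 14
  seg 2: (12.124,7) -> (20.785,12), length = 10
  seg 3: (20.785,12) -> (25.285,4.206), length = 9
  seg 4: (25.285,4.206) -> (30.285,-4.454), length = 10
  seg 5: (30.285,-4.454) -> (34.285,-11.383), length = 8
  seg 6: (34.285,-11.383) -> (26.285,2.474), length = 16
Total = 67

Answer: 67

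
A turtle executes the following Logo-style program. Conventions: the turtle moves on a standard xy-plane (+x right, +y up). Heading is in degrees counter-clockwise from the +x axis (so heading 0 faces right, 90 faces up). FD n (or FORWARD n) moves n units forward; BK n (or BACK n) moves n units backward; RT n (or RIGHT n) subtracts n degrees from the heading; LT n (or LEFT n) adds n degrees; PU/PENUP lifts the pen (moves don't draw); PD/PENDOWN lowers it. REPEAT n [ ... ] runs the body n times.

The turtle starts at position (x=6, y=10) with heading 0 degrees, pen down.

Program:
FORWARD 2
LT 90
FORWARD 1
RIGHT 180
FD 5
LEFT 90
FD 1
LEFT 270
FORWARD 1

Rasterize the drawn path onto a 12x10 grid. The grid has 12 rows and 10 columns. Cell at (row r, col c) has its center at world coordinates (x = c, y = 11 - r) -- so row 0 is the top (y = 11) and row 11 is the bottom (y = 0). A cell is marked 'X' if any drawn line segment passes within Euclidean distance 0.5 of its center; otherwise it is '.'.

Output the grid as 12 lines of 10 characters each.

Segment 0: (6,10) -> (8,10)
Segment 1: (8,10) -> (8,11)
Segment 2: (8,11) -> (8,6)
Segment 3: (8,6) -> (9,6)
Segment 4: (9,6) -> (9,5)

Answer: ........X.
......XXX.
........X.
........X.
........X.
........XX
.........X
..........
..........
..........
..........
..........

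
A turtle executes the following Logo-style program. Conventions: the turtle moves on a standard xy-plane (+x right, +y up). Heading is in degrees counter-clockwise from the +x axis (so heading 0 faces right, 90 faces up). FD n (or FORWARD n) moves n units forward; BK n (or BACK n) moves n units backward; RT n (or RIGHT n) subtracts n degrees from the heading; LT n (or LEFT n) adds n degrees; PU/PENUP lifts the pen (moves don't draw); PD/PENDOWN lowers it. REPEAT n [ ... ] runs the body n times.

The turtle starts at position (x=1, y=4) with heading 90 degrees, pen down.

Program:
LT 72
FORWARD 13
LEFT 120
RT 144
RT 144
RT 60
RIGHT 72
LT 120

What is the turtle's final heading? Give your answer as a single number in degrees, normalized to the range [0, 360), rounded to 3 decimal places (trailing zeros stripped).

Executing turtle program step by step:
Start: pos=(1,4), heading=90, pen down
LT 72: heading 90 -> 162
FD 13: (1,4) -> (-11.364,8.017) [heading=162, draw]
LT 120: heading 162 -> 282
RT 144: heading 282 -> 138
RT 144: heading 138 -> 354
RT 60: heading 354 -> 294
RT 72: heading 294 -> 222
LT 120: heading 222 -> 342
Final: pos=(-11.364,8.017), heading=342, 1 segment(s) drawn

Answer: 342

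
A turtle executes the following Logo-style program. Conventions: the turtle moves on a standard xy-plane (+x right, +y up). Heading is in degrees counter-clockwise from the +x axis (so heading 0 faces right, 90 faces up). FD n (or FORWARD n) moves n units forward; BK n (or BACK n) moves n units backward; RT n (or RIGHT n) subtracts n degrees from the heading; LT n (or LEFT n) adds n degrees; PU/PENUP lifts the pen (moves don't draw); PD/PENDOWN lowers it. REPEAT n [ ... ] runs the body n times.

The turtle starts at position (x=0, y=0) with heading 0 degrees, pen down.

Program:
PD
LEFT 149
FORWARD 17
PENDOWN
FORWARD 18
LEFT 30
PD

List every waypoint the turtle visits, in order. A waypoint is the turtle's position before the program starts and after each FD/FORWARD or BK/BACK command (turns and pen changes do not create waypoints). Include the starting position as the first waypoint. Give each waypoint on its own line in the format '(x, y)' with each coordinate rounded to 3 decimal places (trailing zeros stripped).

Answer: (0, 0)
(-14.572, 8.756)
(-30.001, 18.026)

Derivation:
Executing turtle program step by step:
Start: pos=(0,0), heading=0, pen down
PD: pen down
LT 149: heading 0 -> 149
FD 17: (0,0) -> (-14.572,8.756) [heading=149, draw]
PD: pen down
FD 18: (-14.572,8.756) -> (-30.001,18.026) [heading=149, draw]
LT 30: heading 149 -> 179
PD: pen down
Final: pos=(-30.001,18.026), heading=179, 2 segment(s) drawn
Waypoints (3 total):
(0, 0)
(-14.572, 8.756)
(-30.001, 18.026)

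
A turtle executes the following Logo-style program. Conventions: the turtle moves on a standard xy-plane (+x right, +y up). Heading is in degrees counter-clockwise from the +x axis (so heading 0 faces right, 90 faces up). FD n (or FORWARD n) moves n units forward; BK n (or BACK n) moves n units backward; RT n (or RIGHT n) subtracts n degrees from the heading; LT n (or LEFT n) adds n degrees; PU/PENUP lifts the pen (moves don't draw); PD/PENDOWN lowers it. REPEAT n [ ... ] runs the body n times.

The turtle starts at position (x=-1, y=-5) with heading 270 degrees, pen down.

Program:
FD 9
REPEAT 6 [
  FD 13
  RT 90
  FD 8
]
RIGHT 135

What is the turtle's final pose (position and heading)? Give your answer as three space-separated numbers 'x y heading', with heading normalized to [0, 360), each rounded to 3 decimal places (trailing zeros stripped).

Executing turtle program step by step:
Start: pos=(-1,-5), heading=270, pen down
FD 9: (-1,-5) -> (-1,-14) [heading=270, draw]
REPEAT 6 [
  -- iteration 1/6 --
  FD 13: (-1,-14) -> (-1,-27) [heading=270, draw]
  RT 90: heading 270 -> 180
  FD 8: (-1,-27) -> (-9,-27) [heading=180, draw]
  -- iteration 2/6 --
  FD 13: (-9,-27) -> (-22,-27) [heading=180, draw]
  RT 90: heading 180 -> 90
  FD 8: (-22,-27) -> (-22,-19) [heading=90, draw]
  -- iteration 3/6 --
  FD 13: (-22,-19) -> (-22,-6) [heading=90, draw]
  RT 90: heading 90 -> 0
  FD 8: (-22,-6) -> (-14,-6) [heading=0, draw]
  -- iteration 4/6 --
  FD 13: (-14,-6) -> (-1,-6) [heading=0, draw]
  RT 90: heading 0 -> 270
  FD 8: (-1,-6) -> (-1,-14) [heading=270, draw]
  -- iteration 5/6 --
  FD 13: (-1,-14) -> (-1,-27) [heading=270, draw]
  RT 90: heading 270 -> 180
  FD 8: (-1,-27) -> (-9,-27) [heading=180, draw]
  -- iteration 6/6 --
  FD 13: (-9,-27) -> (-22,-27) [heading=180, draw]
  RT 90: heading 180 -> 90
  FD 8: (-22,-27) -> (-22,-19) [heading=90, draw]
]
RT 135: heading 90 -> 315
Final: pos=(-22,-19), heading=315, 13 segment(s) drawn

Answer: -22 -19 315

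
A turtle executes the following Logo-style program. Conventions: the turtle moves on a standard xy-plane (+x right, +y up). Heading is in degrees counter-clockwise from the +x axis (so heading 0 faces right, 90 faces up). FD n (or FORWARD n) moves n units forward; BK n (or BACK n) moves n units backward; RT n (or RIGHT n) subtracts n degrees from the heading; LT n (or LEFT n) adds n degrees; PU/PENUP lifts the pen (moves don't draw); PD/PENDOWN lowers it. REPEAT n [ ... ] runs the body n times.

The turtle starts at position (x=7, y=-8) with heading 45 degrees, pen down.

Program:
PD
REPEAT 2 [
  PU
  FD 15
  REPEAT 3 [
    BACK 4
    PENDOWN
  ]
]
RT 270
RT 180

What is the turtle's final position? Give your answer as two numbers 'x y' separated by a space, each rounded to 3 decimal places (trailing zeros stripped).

Executing turtle program step by step:
Start: pos=(7,-8), heading=45, pen down
PD: pen down
REPEAT 2 [
  -- iteration 1/2 --
  PU: pen up
  FD 15: (7,-8) -> (17.607,2.607) [heading=45, move]
  REPEAT 3 [
    -- iteration 1/3 --
    BK 4: (17.607,2.607) -> (14.778,-0.222) [heading=45, move]
    PD: pen down
    -- iteration 2/3 --
    BK 4: (14.778,-0.222) -> (11.95,-3.05) [heading=45, draw]
    PD: pen down
    -- iteration 3/3 --
    BK 4: (11.95,-3.05) -> (9.121,-5.879) [heading=45, draw]
    PD: pen down
  ]
  -- iteration 2/2 --
  PU: pen up
  FD 15: (9.121,-5.879) -> (19.728,4.728) [heading=45, move]
  REPEAT 3 [
    -- iteration 1/3 --
    BK 4: (19.728,4.728) -> (16.899,1.899) [heading=45, move]
    PD: pen down
    -- iteration 2/3 --
    BK 4: (16.899,1.899) -> (14.071,-0.929) [heading=45, draw]
    PD: pen down
    -- iteration 3/3 --
    BK 4: (14.071,-0.929) -> (11.243,-3.757) [heading=45, draw]
    PD: pen down
  ]
]
RT 270: heading 45 -> 135
RT 180: heading 135 -> 315
Final: pos=(11.243,-3.757), heading=315, 4 segment(s) drawn

Answer: 11.243 -3.757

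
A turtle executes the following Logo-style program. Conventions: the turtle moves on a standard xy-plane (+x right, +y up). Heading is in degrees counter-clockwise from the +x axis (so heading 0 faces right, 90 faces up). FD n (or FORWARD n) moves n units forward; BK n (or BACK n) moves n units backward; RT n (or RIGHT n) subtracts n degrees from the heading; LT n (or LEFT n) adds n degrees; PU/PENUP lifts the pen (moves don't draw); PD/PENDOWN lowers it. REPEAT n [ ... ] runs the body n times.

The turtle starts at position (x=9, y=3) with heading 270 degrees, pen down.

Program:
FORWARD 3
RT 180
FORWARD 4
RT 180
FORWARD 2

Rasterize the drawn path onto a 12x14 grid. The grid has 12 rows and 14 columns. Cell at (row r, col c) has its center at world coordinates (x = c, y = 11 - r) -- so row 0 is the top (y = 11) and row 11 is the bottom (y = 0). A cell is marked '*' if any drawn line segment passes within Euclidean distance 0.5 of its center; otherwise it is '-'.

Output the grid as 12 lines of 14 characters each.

Answer: --------------
--------------
--------------
--------------
--------------
--------------
--------------
---------*----
---------*----
---------*----
---------*----
---------*----

Derivation:
Segment 0: (9,3) -> (9,0)
Segment 1: (9,0) -> (9,4)
Segment 2: (9,4) -> (9,2)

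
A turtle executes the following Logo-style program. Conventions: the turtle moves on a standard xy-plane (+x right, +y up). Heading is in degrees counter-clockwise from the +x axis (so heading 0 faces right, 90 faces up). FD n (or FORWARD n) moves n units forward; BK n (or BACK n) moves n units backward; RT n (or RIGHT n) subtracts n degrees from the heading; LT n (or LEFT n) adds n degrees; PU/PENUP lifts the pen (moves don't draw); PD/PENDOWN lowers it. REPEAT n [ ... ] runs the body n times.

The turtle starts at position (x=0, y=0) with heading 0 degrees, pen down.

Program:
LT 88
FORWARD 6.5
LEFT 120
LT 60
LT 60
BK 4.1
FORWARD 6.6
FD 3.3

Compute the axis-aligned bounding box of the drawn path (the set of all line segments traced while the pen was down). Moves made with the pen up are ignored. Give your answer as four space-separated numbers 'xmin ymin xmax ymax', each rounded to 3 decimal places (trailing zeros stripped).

Executing turtle program step by step:
Start: pos=(0,0), heading=0, pen down
LT 88: heading 0 -> 88
FD 6.5: (0,0) -> (0.227,6.496) [heading=88, draw]
LT 120: heading 88 -> 208
LT 60: heading 208 -> 268
LT 60: heading 268 -> 328
BK 4.1: (0.227,6.496) -> (-3.25,8.669) [heading=328, draw]
FD 6.6: (-3.25,8.669) -> (2.347,5.171) [heading=328, draw]
FD 3.3: (2.347,5.171) -> (5.146,3.423) [heading=328, draw]
Final: pos=(5.146,3.423), heading=328, 4 segment(s) drawn

Segment endpoints: x in {-3.25, 0, 0.227, 2.347, 5.146}, y in {0, 3.423, 5.171, 6.496, 8.669}
xmin=-3.25, ymin=0, xmax=5.146, ymax=8.669

Answer: -3.25 0 5.146 8.669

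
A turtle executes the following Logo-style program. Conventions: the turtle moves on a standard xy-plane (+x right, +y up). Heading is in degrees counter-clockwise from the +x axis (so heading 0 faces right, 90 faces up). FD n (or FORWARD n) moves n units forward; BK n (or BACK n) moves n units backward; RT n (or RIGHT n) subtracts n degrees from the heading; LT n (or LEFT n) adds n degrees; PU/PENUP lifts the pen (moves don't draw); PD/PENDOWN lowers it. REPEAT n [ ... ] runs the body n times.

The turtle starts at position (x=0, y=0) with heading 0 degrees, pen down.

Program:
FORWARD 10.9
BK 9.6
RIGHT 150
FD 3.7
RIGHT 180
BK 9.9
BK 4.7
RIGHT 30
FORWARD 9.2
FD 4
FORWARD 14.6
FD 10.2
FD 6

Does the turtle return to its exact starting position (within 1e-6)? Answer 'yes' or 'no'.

Answer: no

Derivation:
Executing turtle program step by step:
Start: pos=(0,0), heading=0, pen down
FD 10.9: (0,0) -> (10.9,0) [heading=0, draw]
BK 9.6: (10.9,0) -> (1.3,0) [heading=0, draw]
RT 150: heading 0 -> 210
FD 3.7: (1.3,0) -> (-1.904,-1.85) [heading=210, draw]
RT 180: heading 210 -> 30
BK 9.9: (-1.904,-1.85) -> (-10.478,-6.8) [heading=30, draw]
BK 4.7: (-10.478,-6.8) -> (-14.548,-9.15) [heading=30, draw]
RT 30: heading 30 -> 0
FD 9.2: (-14.548,-9.15) -> (-5.348,-9.15) [heading=0, draw]
FD 4: (-5.348,-9.15) -> (-1.348,-9.15) [heading=0, draw]
FD 14.6: (-1.348,-9.15) -> (13.252,-9.15) [heading=0, draw]
FD 10.2: (13.252,-9.15) -> (23.452,-9.15) [heading=0, draw]
FD 6: (23.452,-9.15) -> (29.452,-9.15) [heading=0, draw]
Final: pos=(29.452,-9.15), heading=0, 10 segment(s) drawn

Start position: (0, 0)
Final position: (29.452, -9.15)
Distance = 30.84; >= 1e-6 -> NOT closed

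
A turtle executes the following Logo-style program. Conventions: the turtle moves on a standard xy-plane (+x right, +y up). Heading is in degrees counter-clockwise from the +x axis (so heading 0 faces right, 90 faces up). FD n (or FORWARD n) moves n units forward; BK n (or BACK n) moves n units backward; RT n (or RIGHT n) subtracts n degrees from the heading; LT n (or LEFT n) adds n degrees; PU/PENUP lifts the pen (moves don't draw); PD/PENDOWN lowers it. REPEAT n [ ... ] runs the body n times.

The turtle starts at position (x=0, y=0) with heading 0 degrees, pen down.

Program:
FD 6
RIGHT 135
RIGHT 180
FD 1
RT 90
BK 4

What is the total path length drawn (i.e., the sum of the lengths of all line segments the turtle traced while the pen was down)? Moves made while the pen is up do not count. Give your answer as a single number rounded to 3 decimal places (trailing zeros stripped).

Answer: 11

Derivation:
Executing turtle program step by step:
Start: pos=(0,0), heading=0, pen down
FD 6: (0,0) -> (6,0) [heading=0, draw]
RT 135: heading 0 -> 225
RT 180: heading 225 -> 45
FD 1: (6,0) -> (6.707,0.707) [heading=45, draw]
RT 90: heading 45 -> 315
BK 4: (6.707,0.707) -> (3.879,3.536) [heading=315, draw]
Final: pos=(3.879,3.536), heading=315, 3 segment(s) drawn

Segment lengths:
  seg 1: (0,0) -> (6,0), length = 6
  seg 2: (6,0) -> (6.707,0.707), length = 1
  seg 3: (6.707,0.707) -> (3.879,3.536), length = 4
Total = 11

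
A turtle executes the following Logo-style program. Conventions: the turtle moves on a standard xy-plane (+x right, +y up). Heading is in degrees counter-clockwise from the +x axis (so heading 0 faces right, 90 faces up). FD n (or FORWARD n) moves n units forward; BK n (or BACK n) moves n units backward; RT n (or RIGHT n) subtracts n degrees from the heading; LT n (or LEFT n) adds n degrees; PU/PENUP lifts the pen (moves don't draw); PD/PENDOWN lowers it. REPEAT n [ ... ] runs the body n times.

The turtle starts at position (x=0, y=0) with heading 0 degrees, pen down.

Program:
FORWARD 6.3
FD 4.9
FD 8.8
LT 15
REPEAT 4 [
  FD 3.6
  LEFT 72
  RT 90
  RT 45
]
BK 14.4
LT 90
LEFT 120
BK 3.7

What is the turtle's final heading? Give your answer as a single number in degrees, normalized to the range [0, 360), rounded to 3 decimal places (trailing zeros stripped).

Answer: 333

Derivation:
Executing turtle program step by step:
Start: pos=(0,0), heading=0, pen down
FD 6.3: (0,0) -> (6.3,0) [heading=0, draw]
FD 4.9: (6.3,0) -> (11.2,0) [heading=0, draw]
FD 8.8: (11.2,0) -> (20,0) [heading=0, draw]
LT 15: heading 0 -> 15
REPEAT 4 [
  -- iteration 1/4 --
  FD 3.6: (20,0) -> (23.477,0.932) [heading=15, draw]
  LT 72: heading 15 -> 87
  RT 90: heading 87 -> 357
  RT 45: heading 357 -> 312
  -- iteration 2/4 --
  FD 3.6: (23.477,0.932) -> (25.886,-1.744) [heading=312, draw]
  LT 72: heading 312 -> 24
  RT 90: heading 24 -> 294
  RT 45: heading 294 -> 249
  -- iteration 3/4 --
  FD 3.6: (25.886,-1.744) -> (24.596,-5.104) [heading=249, draw]
  LT 72: heading 249 -> 321
  RT 90: heading 321 -> 231
  RT 45: heading 231 -> 186
  -- iteration 4/4 --
  FD 3.6: (24.596,-5.104) -> (21.016,-5.481) [heading=186, draw]
  LT 72: heading 186 -> 258
  RT 90: heading 258 -> 168
  RT 45: heading 168 -> 123
]
BK 14.4: (21.016,-5.481) -> (28.859,-17.558) [heading=123, draw]
LT 90: heading 123 -> 213
LT 120: heading 213 -> 333
BK 3.7: (28.859,-17.558) -> (25.562,-15.878) [heading=333, draw]
Final: pos=(25.562,-15.878), heading=333, 9 segment(s) drawn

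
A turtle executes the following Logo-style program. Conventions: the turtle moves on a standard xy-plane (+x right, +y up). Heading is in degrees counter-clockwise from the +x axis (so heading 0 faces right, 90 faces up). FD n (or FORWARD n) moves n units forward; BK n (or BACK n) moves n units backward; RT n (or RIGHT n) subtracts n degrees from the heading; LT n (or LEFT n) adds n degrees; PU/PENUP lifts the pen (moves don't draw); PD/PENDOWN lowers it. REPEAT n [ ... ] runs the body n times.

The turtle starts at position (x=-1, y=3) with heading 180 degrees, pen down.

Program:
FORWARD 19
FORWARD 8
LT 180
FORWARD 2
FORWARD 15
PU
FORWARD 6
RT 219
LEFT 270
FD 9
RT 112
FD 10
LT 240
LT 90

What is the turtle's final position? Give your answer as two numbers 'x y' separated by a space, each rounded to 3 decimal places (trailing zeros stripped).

Executing turtle program step by step:
Start: pos=(-1,3), heading=180, pen down
FD 19: (-1,3) -> (-20,3) [heading=180, draw]
FD 8: (-20,3) -> (-28,3) [heading=180, draw]
LT 180: heading 180 -> 0
FD 2: (-28,3) -> (-26,3) [heading=0, draw]
FD 15: (-26,3) -> (-11,3) [heading=0, draw]
PU: pen up
FD 6: (-11,3) -> (-5,3) [heading=0, move]
RT 219: heading 0 -> 141
LT 270: heading 141 -> 51
FD 9: (-5,3) -> (0.664,9.994) [heading=51, move]
RT 112: heading 51 -> 299
FD 10: (0.664,9.994) -> (5.512,1.248) [heading=299, move]
LT 240: heading 299 -> 179
LT 90: heading 179 -> 269
Final: pos=(5.512,1.248), heading=269, 4 segment(s) drawn

Answer: 5.512 1.248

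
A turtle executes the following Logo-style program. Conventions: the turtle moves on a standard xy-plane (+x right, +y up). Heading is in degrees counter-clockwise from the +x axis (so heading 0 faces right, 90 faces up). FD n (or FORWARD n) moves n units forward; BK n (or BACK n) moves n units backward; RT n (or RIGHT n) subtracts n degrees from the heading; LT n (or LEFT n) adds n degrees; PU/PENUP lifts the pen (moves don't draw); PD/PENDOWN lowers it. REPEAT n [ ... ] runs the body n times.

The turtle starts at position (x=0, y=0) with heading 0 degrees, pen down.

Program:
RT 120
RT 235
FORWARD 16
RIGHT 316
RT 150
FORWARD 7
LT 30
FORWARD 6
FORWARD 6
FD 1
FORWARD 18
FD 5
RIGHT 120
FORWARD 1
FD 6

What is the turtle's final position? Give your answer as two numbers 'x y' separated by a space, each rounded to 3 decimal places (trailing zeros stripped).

Executing turtle program step by step:
Start: pos=(0,0), heading=0, pen down
RT 120: heading 0 -> 240
RT 235: heading 240 -> 5
FD 16: (0,0) -> (15.939,1.394) [heading=5, draw]
RT 316: heading 5 -> 49
RT 150: heading 49 -> 259
FD 7: (15.939,1.394) -> (14.603,-5.477) [heading=259, draw]
LT 30: heading 259 -> 289
FD 6: (14.603,-5.477) -> (16.557,-11.15) [heading=289, draw]
FD 6: (16.557,-11.15) -> (18.51,-16.823) [heading=289, draw]
FD 1: (18.51,-16.823) -> (18.836,-17.769) [heading=289, draw]
FD 18: (18.836,-17.769) -> (24.696,-34.788) [heading=289, draw]
FD 5: (24.696,-34.788) -> (26.324,-39.516) [heading=289, draw]
RT 120: heading 289 -> 169
FD 1: (26.324,-39.516) -> (25.342,-39.325) [heading=169, draw]
FD 6: (25.342,-39.325) -> (19.453,-38.18) [heading=169, draw]
Final: pos=(19.453,-38.18), heading=169, 9 segment(s) drawn

Answer: 19.453 -38.18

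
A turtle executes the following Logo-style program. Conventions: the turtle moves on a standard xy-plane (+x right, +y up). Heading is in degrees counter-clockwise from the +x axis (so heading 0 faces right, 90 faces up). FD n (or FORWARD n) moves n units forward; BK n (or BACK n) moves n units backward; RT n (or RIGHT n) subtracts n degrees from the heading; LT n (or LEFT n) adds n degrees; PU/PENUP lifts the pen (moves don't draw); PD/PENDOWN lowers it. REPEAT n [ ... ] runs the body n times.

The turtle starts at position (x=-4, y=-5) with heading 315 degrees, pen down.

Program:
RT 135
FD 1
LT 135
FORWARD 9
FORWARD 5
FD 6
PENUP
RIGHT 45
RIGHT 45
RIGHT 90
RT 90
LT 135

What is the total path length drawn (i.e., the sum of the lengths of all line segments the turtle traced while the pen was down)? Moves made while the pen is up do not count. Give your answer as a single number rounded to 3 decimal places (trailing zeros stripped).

Answer: 21

Derivation:
Executing turtle program step by step:
Start: pos=(-4,-5), heading=315, pen down
RT 135: heading 315 -> 180
FD 1: (-4,-5) -> (-5,-5) [heading=180, draw]
LT 135: heading 180 -> 315
FD 9: (-5,-5) -> (1.364,-11.364) [heading=315, draw]
FD 5: (1.364,-11.364) -> (4.899,-14.899) [heading=315, draw]
FD 6: (4.899,-14.899) -> (9.142,-19.142) [heading=315, draw]
PU: pen up
RT 45: heading 315 -> 270
RT 45: heading 270 -> 225
RT 90: heading 225 -> 135
RT 90: heading 135 -> 45
LT 135: heading 45 -> 180
Final: pos=(9.142,-19.142), heading=180, 4 segment(s) drawn

Segment lengths:
  seg 1: (-4,-5) -> (-5,-5), length = 1
  seg 2: (-5,-5) -> (1.364,-11.364), length = 9
  seg 3: (1.364,-11.364) -> (4.899,-14.899), length = 5
  seg 4: (4.899,-14.899) -> (9.142,-19.142), length = 6
Total = 21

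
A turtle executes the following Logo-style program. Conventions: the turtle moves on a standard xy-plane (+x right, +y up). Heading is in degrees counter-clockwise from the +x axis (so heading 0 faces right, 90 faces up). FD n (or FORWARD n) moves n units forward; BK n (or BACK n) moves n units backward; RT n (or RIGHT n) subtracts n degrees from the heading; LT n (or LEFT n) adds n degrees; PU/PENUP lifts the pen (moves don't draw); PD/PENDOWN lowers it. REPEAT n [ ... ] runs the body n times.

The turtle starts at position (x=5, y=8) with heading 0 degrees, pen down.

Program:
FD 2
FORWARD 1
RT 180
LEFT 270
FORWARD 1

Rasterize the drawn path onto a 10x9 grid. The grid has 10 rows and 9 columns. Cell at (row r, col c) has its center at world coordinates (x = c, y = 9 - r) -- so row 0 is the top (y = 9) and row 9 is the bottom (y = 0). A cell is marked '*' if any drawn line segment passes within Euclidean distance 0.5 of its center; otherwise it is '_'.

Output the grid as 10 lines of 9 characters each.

Segment 0: (5,8) -> (7,8)
Segment 1: (7,8) -> (8,8)
Segment 2: (8,8) -> (8,9)

Answer: ________*
_____****
_________
_________
_________
_________
_________
_________
_________
_________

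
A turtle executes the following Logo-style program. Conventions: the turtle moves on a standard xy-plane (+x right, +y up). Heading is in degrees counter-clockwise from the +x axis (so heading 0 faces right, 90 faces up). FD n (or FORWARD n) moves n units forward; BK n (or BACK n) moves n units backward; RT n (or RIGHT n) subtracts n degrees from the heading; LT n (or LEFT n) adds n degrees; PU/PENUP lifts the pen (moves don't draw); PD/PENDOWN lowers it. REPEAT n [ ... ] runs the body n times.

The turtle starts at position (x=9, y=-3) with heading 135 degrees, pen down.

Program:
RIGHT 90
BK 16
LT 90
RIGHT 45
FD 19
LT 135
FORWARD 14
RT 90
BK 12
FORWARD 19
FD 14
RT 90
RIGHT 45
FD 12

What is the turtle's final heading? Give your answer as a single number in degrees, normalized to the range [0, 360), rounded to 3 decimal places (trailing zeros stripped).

Executing turtle program step by step:
Start: pos=(9,-3), heading=135, pen down
RT 90: heading 135 -> 45
BK 16: (9,-3) -> (-2.314,-14.314) [heading=45, draw]
LT 90: heading 45 -> 135
RT 45: heading 135 -> 90
FD 19: (-2.314,-14.314) -> (-2.314,4.686) [heading=90, draw]
LT 135: heading 90 -> 225
FD 14: (-2.314,4.686) -> (-12.213,-5.213) [heading=225, draw]
RT 90: heading 225 -> 135
BK 12: (-12.213,-5.213) -> (-3.728,-13.698) [heading=135, draw]
FD 19: (-3.728,-13.698) -> (-17.163,-0.263) [heading=135, draw]
FD 14: (-17.163,-0.263) -> (-27.062,9.636) [heading=135, draw]
RT 90: heading 135 -> 45
RT 45: heading 45 -> 0
FD 12: (-27.062,9.636) -> (-15.062,9.636) [heading=0, draw]
Final: pos=(-15.062,9.636), heading=0, 7 segment(s) drawn

Answer: 0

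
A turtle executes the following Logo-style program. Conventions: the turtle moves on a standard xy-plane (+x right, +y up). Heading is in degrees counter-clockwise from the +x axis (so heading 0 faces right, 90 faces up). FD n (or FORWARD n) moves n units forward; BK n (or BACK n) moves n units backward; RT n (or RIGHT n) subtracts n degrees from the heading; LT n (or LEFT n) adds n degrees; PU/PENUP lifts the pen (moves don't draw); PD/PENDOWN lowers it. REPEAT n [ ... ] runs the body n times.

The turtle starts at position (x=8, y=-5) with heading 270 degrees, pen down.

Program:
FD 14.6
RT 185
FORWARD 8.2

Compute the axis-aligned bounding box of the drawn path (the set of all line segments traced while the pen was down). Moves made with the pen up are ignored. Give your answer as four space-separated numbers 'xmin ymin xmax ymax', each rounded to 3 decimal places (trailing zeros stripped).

Answer: 8 -19.6 8.715 -5

Derivation:
Executing turtle program step by step:
Start: pos=(8,-5), heading=270, pen down
FD 14.6: (8,-5) -> (8,-19.6) [heading=270, draw]
RT 185: heading 270 -> 85
FD 8.2: (8,-19.6) -> (8.715,-11.431) [heading=85, draw]
Final: pos=(8.715,-11.431), heading=85, 2 segment(s) drawn

Segment endpoints: x in {8, 8, 8.715}, y in {-19.6, -11.431, -5}
xmin=8, ymin=-19.6, xmax=8.715, ymax=-5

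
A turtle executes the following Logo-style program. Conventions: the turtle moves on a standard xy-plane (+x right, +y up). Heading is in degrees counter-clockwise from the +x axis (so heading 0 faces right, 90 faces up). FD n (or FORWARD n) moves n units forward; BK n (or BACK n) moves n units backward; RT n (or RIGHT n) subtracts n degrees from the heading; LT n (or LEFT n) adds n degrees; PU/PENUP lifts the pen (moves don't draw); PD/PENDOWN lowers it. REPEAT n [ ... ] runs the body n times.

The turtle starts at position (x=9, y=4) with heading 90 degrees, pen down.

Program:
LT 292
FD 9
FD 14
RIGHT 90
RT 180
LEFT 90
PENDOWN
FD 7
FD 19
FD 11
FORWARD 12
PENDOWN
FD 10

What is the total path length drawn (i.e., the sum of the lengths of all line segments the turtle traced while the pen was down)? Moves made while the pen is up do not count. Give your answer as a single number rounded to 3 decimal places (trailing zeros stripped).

Answer: 82

Derivation:
Executing turtle program step by step:
Start: pos=(9,4), heading=90, pen down
LT 292: heading 90 -> 22
FD 9: (9,4) -> (17.345,7.371) [heading=22, draw]
FD 14: (17.345,7.371) -> (30.325,12.616) [heading=22, draw]
RT 90: heading 22 -> 292
RT 180: heading 292 -> 112
LT 90: heading 112 -> 202
PD: pen down
FD 7: (30.325,12.616) -> (23.835,9.994) [heading=202, draw]
FD 19: (23.835,9.994) -> (6.218,2.876) [heading=202, draw]
FD 11: (6.218,2.876) -> (-3.981,-1.244) [heading=202, draw]
FD 12: (-3.981,-1.244) -> (-15.107,-5.74) [heading=202, draw]
PD: pen down
FD 10: (-15.107,-5.74) -> (-24.379,-9.486) [heading=202, draw]
Final: pos=(-24.379,-9.486), heading=202, 7 segment(s) drawn

Segment lengths:
  seg 1: (9,4) -> (17.345,7.371), length = 9
  seg 2: (17.345,7.371) -> (30.325,12.616), length = 14
  seg 3: (30.325,12.616) -> (23.835,9.994), length = 7
  seg 4: (23.835,9.994) -> (6.218,2.876), length = 19
  seg 5: (6.218,2.876) -> (-3.981,-1.244), length = 11
  seg 6: (-3.981,-1.244) -> (-15.107,-5.74), length = 12
  seg 7: (-15.107,-5.74) -> (-24.379,-9.486), length = 10
Total = 82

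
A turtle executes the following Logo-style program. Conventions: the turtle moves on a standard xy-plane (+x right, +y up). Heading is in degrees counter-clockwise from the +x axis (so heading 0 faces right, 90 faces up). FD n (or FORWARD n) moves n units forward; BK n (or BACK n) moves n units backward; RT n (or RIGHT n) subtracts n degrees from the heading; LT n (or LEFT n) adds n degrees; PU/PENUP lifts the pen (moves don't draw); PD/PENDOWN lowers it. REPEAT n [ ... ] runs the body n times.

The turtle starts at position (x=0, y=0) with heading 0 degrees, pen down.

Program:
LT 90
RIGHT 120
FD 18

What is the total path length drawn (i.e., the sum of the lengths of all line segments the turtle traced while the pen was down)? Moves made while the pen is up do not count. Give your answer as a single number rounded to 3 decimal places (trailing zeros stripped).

Executing turtle program step by step:
Start: pos=(0,0), heading=0, pen down
LT 90: heading 0 -> 90
RT 120: heading 90 -> 330
FD 18: (0,0) -> (15.588,-9) [heading=330, draw]
Final: pos=(15.588,-9), heading=330, 1 segment(s) drawn

Segment lengths:
  seg 1: (0,0) -> (15.588,-9), length = 18
Total = 18

Answer: 18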